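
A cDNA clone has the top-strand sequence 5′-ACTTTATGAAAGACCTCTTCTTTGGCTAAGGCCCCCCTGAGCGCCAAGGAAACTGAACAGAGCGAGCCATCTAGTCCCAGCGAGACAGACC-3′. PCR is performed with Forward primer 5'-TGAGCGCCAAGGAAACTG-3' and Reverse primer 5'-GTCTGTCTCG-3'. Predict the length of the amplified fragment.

Forward primer TGAGCGCCAAGGAAACTG is found on the top strand at positions 38–55.
Taking the reverse complement of GTCTGTCTCG gives CGAGACAGAC, found at positions 81–90 on the template; the primer anneals here to the top strand with its 3' end pointing upstream.
The product runs from position 38 to position 90, so its length is 90 − 38 + 1 = 53 bp.

53 bp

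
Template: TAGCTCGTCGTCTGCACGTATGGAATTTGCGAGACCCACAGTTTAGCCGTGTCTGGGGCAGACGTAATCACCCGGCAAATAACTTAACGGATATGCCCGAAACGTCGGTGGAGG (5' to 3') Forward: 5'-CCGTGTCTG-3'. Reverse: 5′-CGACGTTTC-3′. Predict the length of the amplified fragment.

61 bp

The forward primer matches the template at positions 47–55.
Reverse complement of the reverse primer: GAAACGTCG. This occurs on the top strand at positions 99–107.
The product runs from position 47 to position 107, so its length is 107 − 47 + 1 = 61 bp.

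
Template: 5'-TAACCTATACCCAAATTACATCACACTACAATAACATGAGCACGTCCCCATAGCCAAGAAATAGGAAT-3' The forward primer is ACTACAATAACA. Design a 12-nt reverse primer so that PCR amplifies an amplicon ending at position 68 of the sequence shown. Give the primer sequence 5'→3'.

5'-ATTCCTATTTCT-3'

The forward primer binds at positions 25–36; the product's 3' end on the top strand is position 68.
The reverse primer anneals to the top strand over positions 57–68, i.e. to AGAAATAGGAAT.
Its sequence written 5'→3' is the reverse complement: ATTCCTATTTCT.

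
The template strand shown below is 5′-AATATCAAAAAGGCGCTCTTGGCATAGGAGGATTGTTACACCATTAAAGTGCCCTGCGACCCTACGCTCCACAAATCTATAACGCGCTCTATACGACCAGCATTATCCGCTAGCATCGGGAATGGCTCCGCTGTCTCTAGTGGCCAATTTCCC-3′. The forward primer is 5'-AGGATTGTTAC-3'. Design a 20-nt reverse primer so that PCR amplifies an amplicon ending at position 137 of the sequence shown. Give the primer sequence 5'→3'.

The forward primer binds at positions 29–39; the product's 3' end on the top strand is position 137.
The reverse primer anneals to the top strand over positions 118–137, i.e. to GGGAATGGCTCCGCTGTCTC.
Its sequence written 5'→3' is the reverse complement: GAGACAGCGGAGCCATTCCC.

5'-GAGACAGCGGAGCCATTCCC-3'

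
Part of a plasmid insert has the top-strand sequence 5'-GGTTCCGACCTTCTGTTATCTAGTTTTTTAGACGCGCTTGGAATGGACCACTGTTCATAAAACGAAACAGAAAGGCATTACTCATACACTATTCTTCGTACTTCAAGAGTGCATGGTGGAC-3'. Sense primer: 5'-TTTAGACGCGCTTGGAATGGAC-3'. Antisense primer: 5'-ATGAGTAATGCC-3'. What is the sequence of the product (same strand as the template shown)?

Forward primer TTTAGACGCGCTTGGAATGGAC is found on the top strand at positions 27–48.
Taking the reverse complement of ATGAGTAATGCC gives GGCATTACTCAT, found at positions 74–85 on the template; the primer anneals here to the top strand with its 3' end pointing upstream.
The product is the template from position 27 through 85 (59 bp).

5'-TTTAGACGCGCTTGGAATGGACCACTGTTCATAAAACGAAACAGAAAGGCATTACTCAT-3'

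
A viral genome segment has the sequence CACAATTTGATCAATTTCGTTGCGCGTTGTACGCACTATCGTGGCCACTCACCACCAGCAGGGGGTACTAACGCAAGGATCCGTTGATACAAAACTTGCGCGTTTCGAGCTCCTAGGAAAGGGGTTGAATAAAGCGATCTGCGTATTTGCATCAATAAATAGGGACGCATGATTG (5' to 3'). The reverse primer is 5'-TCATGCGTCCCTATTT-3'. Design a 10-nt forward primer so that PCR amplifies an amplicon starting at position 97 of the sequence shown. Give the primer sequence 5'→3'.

The reverse primer's reverse complement AAATAGGGACGCATGA matches the template at positions 157–172; the product starts at position 97.
The forward primer is identical to the top strand over positions 97–106: TGCGCGTTTC.

5'-TGCGCGTTTC-3'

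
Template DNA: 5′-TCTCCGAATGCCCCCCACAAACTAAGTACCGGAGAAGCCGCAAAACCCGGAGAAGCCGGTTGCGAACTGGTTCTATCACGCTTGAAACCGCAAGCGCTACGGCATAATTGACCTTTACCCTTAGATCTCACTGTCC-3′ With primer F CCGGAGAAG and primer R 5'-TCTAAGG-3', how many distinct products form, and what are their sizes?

The forward primer CCGGAGAAG matches the top strand at positions 29–37, 47–55.
The reverse primer's reverse complement is CCTTAGA, matching at positions 119–125.
Each forward site pairs with the reverse site to give a product ending at position 125: sizes 97, 79 bp.

Two products: 97 bp, 79 bp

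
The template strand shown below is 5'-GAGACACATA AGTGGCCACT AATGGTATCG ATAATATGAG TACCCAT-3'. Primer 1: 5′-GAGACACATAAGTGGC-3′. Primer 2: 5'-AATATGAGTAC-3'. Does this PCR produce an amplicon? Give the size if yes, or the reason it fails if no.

No product — both primers anneal to the same strand and extend in the same direction.

Primer 1 (GAGACACATAAGTGGC) matches the top strand at positions 1–16 (3' end points downstream).
Primer 2 (AATATGAGTAC) also matches the top strand directly, at positions 33–43 — its reverse complement GTACTCATATT is not present.
Both primers anneal to the bottom strand with 3' ends pointing the same way, so neither can prime synthesis back toward the other.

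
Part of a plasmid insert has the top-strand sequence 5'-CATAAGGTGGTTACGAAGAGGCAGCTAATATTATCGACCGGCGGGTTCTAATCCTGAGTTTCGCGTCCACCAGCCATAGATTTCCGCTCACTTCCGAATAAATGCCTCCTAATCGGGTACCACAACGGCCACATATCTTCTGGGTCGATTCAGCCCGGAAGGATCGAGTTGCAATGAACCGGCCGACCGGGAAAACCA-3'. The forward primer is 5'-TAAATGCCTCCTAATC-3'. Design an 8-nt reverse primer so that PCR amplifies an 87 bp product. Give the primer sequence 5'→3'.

The forward primer binds at positions 99–114, so an 87 bp product ends at position 99 + 87 − 1 = 185.
The reverse primer anneals to the top strand over positions 178–185, i.e. to ACCGGCCG.
Its sequence written 5'→3' is the reverse complement: CGGCCGGT.

5'-CGGCCGGT-3'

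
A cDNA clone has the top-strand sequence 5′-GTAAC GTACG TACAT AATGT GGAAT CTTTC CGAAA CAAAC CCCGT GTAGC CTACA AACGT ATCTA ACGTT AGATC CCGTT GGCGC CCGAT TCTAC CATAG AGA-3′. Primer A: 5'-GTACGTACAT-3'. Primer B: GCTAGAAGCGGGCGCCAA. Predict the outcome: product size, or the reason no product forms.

Primer B (GCTAGAAGCGGGCGCCAA) does not match the top strand, and its reverse complement TTGGCGCCCGCTTCTAGC does not match either.
With no annealing site for primer B, no amplification occurs.

No product — primer B has no binding site in the template.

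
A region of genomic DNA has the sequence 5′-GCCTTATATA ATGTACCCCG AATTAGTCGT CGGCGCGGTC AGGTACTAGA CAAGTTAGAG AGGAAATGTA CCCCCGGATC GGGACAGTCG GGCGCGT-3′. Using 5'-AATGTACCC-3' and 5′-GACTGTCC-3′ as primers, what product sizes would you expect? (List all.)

80 bp, 25 bp

The forward primer AATGTACCC matches the top strand at positions 10–18, 65–73.
The reverse primer's reverse complement is GGACAGTC, matching at positions 82–89.
Each forward site pairs with the reverse site to give a product ending at position 89: sizes 80, 25 bp.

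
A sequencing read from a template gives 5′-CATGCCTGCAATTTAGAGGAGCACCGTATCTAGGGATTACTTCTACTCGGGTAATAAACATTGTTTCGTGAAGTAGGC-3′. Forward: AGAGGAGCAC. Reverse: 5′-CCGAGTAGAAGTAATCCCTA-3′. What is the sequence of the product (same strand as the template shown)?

Scanning the template, AGAGGAGCAC occurs at positions 15–24; this primer anneals to the bottom strand there with its 3' end pointing downstream.
Taking the reverse complement of CCGAGTAGAAGTAATCCCTA gives TAGGGATTACTTCTACTCGG, found at positions 31–50 on the template; the primer anneals here to the top strand with its 3' end pointing upstream.
The product is the template from position 15 through 50 (36 bp).

5'-AGAGGAGCACCGTATCTAGGGATTACTTCTACTCGG-3'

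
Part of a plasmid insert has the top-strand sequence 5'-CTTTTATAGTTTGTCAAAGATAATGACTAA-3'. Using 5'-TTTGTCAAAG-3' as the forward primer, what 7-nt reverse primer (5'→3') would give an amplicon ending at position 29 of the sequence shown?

The forward primer binds at positions 10–19; the product's 3' end on the top strand is position 29.
The reverse primer anneals to the top strand over positions 23–29, i.e. to ATGACTA.
Its sequence written 5'→3' is the reverse complement: TAGTCAT.

5'-TAGTCAT-3'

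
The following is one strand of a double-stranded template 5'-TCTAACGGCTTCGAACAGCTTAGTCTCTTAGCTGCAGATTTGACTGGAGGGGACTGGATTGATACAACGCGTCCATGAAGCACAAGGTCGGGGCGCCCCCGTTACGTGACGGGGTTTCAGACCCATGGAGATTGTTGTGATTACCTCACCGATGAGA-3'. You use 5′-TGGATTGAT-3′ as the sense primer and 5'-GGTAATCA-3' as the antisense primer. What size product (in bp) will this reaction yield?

91 bp

The forward primer matches the template at positions 55–63.
Taking the reverse complement of GGTAATCA gives TGATTACC, found at positions 138–145 on the template; the primer anneals here to the top strand with its 3' end pointing upstream.
Amplicon spans positions 55–145: 91 bp.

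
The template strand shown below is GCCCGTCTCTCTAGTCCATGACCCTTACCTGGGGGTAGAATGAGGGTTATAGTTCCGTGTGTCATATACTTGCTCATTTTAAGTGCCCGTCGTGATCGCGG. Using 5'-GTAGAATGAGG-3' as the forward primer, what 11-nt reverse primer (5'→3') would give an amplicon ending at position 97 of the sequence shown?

The forward primer binds at positions 35–45; the product's 3' end on the top strand is position 97.
The reverse primer anneals to the top strand over positions 87–97, i.e. to CCGTCGTGATC.
Its sequence written 5'→3' is the reverse complement: GATCACGACGG.

5'-GATCACGACGG-3'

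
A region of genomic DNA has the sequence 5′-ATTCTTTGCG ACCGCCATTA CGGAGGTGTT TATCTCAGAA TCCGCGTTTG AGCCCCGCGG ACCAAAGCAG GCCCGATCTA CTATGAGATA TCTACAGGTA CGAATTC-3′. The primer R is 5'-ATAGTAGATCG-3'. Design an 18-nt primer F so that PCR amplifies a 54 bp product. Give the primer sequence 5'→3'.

5'-TATCTCAGAATCCGCGTT-3'

The reverse primer's reverse complement CGATCTACTAT matches the template at positions 74–84, so the product ends at position 84.
A 54 bp product then starts at position 84 − 54 + 1 = 31.
The forward primer is identical to the top strand there: TATCTCAGAATCCGCGTT.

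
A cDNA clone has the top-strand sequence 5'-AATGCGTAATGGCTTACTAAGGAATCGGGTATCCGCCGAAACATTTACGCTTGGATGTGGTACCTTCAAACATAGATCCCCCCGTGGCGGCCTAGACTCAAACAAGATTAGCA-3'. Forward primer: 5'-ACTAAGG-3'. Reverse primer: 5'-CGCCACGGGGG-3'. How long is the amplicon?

74 bp

The forward primer matches the template at positions 16–22.
Reverse complement of the reverse primer: CCCCCGTGGCG. This occurs on the top strand at positions 79–89.
Product length = (reverse-primer end) − (forward-primer start) + 1 = 89 − 16 + 1 = 74 bp.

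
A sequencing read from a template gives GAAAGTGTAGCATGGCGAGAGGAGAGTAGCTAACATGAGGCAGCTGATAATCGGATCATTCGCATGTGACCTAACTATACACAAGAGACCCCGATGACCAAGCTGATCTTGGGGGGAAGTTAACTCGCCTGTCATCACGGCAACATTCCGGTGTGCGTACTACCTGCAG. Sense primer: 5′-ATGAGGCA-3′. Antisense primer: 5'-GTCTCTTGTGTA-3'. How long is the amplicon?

55 bp

The forward primer matches the template at positions 35–42.
Reverse complement of the reverse primer: TACACAAGAGAC. This occurs on the top strand at positions 78–89.
Amplicon spans positions 35–89: 55 bp.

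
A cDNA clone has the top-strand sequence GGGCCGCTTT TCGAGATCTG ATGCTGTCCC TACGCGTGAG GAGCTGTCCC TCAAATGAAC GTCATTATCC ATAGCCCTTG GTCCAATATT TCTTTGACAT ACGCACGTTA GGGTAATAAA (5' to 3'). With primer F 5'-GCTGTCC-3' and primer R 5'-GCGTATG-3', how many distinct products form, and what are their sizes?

The forward primer GCTGTCC matches the top strand at positions 23–29, 43–49.
The reverse primer's reverse complement is CATACGC, matching at positions 98–104.
Each forward site pairs with the reverse site to give a product ending at position 104: sizes 82, 62 bp.

Two products: 82 bp, 62 bp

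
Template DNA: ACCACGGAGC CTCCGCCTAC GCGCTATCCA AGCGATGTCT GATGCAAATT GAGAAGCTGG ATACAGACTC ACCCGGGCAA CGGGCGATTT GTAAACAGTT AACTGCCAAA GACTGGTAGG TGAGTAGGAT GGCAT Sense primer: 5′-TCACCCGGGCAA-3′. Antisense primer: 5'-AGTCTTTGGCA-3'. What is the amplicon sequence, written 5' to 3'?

5'-TCACCCGGGCAACGGGCGATTTGTAAACAGTTAACTGCCAAAGACT-3'

The forward primer matches the template at positions 69–80.
The reverse primer's reverse complement is TGCCAAAGACT, which matches the template at positions 104–114.
The product is the template from position 69 through 114 (46 bp).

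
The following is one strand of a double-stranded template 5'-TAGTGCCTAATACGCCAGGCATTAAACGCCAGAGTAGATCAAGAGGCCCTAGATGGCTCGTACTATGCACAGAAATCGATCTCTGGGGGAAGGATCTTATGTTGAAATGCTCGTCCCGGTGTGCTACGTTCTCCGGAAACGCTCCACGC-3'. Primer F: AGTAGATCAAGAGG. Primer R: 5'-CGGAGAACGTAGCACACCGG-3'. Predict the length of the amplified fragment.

The forward primer matches the template at positions 33–46.
Reverse complement of the reverse primer: CCGGTGTGCTACGTTCTCCG. This occurs on the top strand at positions 116–135.
The product runs from position 33 to position 135, so its length is 135 − 33 + 1 = 103 bp.

103 bp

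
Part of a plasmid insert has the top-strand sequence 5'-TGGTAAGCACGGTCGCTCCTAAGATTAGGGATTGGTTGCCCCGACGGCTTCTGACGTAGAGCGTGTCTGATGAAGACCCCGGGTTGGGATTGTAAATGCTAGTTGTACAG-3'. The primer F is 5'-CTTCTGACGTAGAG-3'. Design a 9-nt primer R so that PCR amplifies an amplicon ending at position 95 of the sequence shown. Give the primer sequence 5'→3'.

5'-TTACAATCC-3'

The forward primer binds at positions 48–61; the product's 3' end on the top strand is position 95.
The reverse primer anneals to the top strand over positions 87–95, i.e. to GGATTGTAA.
Its sequence written 5'→3' is the reverse complement: TTACAATCC.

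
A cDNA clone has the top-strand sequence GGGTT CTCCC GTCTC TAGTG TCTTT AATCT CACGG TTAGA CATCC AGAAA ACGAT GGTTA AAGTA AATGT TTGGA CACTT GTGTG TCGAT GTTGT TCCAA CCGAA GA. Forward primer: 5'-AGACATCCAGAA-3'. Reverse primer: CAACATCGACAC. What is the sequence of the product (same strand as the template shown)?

5'-AGACATCCAGAAAACGATGGTTAAAGTAAATGTTTGGACACTTGTGTGTCGATGTTG-3'

Scanning the template, AGACATCCAGAA occurs at positions 38–49; this primer anneals to the bottom strand there with its 3' end pointing downstream.
Reverse complement of the reverse primer: GTGTCGATGTTG. This occurs on the top strand at positions 83–94.
The product is the template from position 38 through 94 (57 bp).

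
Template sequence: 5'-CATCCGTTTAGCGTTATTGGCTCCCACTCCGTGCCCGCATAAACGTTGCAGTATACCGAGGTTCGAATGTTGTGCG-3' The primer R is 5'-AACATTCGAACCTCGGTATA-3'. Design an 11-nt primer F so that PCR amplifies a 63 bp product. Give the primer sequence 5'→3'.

The reverse primer's reverse complement TATACCGAGGTTCGAATGTT matches the template at positions 52–71, so the product ends at position 71.
A 63 bp product then starts at position 71 − 63 + 1 = 9.
The forward primer is identical to the top strand there: TAGCGTTATTG.

5'-TAGCGTTATTG-3'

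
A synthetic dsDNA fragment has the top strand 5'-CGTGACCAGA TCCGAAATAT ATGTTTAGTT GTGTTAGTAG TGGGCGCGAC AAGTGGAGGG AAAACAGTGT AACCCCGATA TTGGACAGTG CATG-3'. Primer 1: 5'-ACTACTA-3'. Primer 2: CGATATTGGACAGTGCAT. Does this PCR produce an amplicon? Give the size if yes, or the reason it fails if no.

No product — the primers' 3' ends point away from each other.

Primer 1 (ACTACTA) has reverse complement TAGTAGT, which matches the top strand at positions 35–41; primer 1 anneals to the top strand there with its 3' end pointing upstream toward position 35.
Primer 2 (CGATATTGGACAGTGCAT) matches the top strand directly at positions 76–93; it anneals to the bottom strand with its 3' end pointing downstream toward position 93.
The 3' ends diverge (primer 1 extends toward position 1, primer 2 toward position 94), so the primers never converge on a shared product.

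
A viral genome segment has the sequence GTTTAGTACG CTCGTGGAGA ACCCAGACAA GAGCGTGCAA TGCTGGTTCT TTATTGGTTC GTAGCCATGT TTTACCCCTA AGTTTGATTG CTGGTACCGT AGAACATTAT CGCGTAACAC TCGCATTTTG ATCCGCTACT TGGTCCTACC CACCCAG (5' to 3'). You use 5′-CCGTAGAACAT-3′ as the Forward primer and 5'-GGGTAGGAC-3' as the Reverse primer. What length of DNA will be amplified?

55 bp

Forward primer CCGTAGAACAT is found on the top strand at positions 97–107.
Reverse complement of the reverse primer: GTCCTACCC. This occurs on the top strand at positions 143–151.
The product runs from position 97 to position 151, so its length is 151 − 97 + 1 = 55 bp.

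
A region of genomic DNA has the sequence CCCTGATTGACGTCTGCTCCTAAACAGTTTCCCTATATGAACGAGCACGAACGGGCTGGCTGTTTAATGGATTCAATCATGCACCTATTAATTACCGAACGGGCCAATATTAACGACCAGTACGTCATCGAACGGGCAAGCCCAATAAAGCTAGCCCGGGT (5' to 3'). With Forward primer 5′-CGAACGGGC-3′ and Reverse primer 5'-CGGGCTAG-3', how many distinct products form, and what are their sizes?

The forward primer CGAACGGGC matches the top strand at positions 48–56, 96–104, 129–137.
The reverse primer's reverse complement is CTAGCCCG, matching at positions 151–158.
Each forward site pairs with the reverse site to give a product ending at position 158: sizes 111, 63, 30 bp.

Three products: 111 bp, 63 bp, 30 bp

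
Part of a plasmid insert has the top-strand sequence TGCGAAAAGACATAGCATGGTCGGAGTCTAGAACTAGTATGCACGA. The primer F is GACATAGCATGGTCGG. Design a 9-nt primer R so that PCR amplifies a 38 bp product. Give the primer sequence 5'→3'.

5'-TCGTGCATA-3'

The forward primer binds at positions 9–24, so a 38 bp product ends at position 9 + 38 − 1 = 46.
The reverse primer anneals to the top strand over positions 38–46, i.e. to TATGCACGA.
Its sequence written 5'→3' is the reverse complement: TCGTGCATA.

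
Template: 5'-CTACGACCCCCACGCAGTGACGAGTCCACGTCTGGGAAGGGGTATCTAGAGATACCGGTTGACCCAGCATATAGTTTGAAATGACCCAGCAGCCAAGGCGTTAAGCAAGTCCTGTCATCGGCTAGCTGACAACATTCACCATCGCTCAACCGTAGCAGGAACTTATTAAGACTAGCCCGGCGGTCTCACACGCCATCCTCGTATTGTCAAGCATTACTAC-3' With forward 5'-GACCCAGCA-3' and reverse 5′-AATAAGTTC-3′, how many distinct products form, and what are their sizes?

Two products: 107 bp, 85 bp

The forward primer GACCCAGCA matches the top strand at positions 61–69, 83–91.
The reverse primer's reverse complement is GAACTTATT, matching at positions 159–167.
Each forward site pairs with the reverse site to give a product ending at position 167: sizes 107, 85 bp.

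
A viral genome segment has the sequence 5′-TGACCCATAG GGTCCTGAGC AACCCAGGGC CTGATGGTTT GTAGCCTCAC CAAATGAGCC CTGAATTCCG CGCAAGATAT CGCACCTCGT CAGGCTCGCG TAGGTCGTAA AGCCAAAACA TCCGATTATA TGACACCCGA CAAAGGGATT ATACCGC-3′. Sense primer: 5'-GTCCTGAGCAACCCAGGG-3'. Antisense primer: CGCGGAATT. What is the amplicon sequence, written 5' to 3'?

The forward primer matches the template at positions 12–29.
Taking the reverse complement of CGCGGAATT gives AATTCCGCG, found at positions 64–72 on the template; the primer anneals here to the top strand with its 3' end pointing upstream.
The product is the template from position 12 through 72 (61 bp).

5'-GTCCTGAGCAACCCAGGGCCTGATGGTTTGTAGCCTCACCAAATGAGCCCTGAATTCCGCG-3'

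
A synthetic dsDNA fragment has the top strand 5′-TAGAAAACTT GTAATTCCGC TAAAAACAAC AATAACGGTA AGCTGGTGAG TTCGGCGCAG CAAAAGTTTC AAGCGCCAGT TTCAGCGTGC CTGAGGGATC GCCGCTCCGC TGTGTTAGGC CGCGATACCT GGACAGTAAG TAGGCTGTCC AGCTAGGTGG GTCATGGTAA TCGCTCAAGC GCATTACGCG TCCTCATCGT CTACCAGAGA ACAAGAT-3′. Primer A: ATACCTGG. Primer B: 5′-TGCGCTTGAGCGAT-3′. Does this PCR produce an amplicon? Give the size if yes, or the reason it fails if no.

Yes — a 59 bp product.

Primer A (ATACCTGG) matches the top strand at positions 125–132; it acts as a forward primer.
Primer B's reverse complement is ATCGCTCAAGCGCA, matching the top strand at positions 170–183; it acts as a reverse primer.
The 3' ends face each other across positions 125–183, giving a 59 bp product.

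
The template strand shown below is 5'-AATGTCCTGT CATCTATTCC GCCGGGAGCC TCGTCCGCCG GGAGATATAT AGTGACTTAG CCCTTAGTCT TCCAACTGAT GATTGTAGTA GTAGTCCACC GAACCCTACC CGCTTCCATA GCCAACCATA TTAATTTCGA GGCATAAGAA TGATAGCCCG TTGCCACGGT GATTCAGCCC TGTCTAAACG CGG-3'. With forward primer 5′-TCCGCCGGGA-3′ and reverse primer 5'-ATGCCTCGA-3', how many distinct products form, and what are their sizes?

Two products: 128 bp, 112 bp

The forward primer TCCGCCGGGA matches the top strand at positions 18–27, 34–43.
The reverse primer's reverse complement is TCGAGGCAT, matching at positions 137–145.
Each forward site pairs with the reverse site to give a product ending at position 145: sizes 128, 112 bp.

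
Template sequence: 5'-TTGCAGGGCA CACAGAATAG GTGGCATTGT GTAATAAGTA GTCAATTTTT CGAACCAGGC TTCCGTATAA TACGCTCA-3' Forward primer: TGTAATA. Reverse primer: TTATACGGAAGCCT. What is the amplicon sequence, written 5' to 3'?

Scanning the template, TGTAATA occurs at positions 30–36; this primer anneals to the bottom strand there with its 3' end pointing downstream.
Taking the reverse complement of TTATACGGAAGCCT gives AGGCTTCCGTATAA, found at positions 57–70 on the template; the primer anneals here to the top strand with its 3' end pointing upstream.
The product is the template from position 30 through 70 (41 bp).

5'-TGTAATAAGTAGTCAATTTTTCGAACCAGGCTTCCGTATAA-3'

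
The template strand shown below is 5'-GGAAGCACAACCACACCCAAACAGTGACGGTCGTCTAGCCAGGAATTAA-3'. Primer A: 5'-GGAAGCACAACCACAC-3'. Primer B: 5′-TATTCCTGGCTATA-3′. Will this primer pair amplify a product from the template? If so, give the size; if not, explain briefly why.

Primer B (TATTCCTGGCTATA) does not match the top strand, and its reverse complement TATAGCCAGGAATA does not match either.
With no annealing site for primer B, no amplification occurs.

No product — primer B has no binding site in the template.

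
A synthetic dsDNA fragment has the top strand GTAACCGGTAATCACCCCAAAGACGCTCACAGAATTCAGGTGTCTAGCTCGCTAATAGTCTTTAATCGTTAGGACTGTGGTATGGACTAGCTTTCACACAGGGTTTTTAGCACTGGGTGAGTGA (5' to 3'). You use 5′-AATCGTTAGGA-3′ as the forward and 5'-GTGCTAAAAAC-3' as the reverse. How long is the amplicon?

50 bp

Forward primer AATCGTTAGGA is found on the top strand at positions 64–74.
Taking the reverse complement of GTGCTAAAAAC gives GTTTTTAGCAC, found at positions 103–113 on the template; the primer anneals here to the top strand with its 3' end pointing upstream.
Amplicon spans positions 64–113: 50 bp.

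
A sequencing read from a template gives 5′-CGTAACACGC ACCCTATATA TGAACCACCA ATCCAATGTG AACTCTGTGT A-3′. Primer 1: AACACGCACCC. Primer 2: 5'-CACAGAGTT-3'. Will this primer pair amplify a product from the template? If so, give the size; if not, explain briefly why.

Primer 1 (AACACGCACCC) matches the top strand at positions 4–14; it acts as a forward primer.
Primer 2's reverse complement is AACTCTGTG, matching the top strand at positions 41–49; it acts as a reverse primer.
The 3' ends face each other across positions 4–49, giving a 46 bp product.

Yes — a 46 bp product.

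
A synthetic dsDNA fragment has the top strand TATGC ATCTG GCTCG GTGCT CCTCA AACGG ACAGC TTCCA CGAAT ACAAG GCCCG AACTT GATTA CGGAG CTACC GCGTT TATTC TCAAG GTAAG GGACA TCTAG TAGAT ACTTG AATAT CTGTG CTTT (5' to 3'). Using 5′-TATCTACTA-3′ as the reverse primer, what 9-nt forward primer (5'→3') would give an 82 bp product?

5'-GACAGCTTC-3'

The reverse primer's reverse complement TAGTAGATA matches the template at positions 103–111, so the product ends at position 111.
An 82 bp product then starts at position 111 − 82 + 1 = 30.
The forward primer is identical to the top strand there: GACAGCTTC.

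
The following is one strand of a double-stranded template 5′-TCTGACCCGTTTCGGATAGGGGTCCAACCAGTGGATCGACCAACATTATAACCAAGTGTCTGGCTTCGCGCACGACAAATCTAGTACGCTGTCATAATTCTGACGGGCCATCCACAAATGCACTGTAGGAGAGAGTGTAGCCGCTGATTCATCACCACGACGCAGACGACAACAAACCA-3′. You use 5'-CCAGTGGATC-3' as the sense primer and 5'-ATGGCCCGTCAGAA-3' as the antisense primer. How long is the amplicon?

84 bp

Forward primer CCAGTGGATC is found on the top strand at positions 28–37.
Reverse complement of the reverse primer: TTCTGACGGGCCAT. This occurs on the top strand at positions 98–111.
Product length = (reverse-primer end) − (forward-primer start) + 1 = 111 − 28 + 1 = 84 bp.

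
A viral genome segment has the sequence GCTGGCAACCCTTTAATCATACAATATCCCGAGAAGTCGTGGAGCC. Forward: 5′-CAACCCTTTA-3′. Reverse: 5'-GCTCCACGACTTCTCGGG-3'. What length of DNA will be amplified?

Scanning the template, CAACCCTTTA occurs at positions 6–15; this primer anneals to the bottom strand there with its 3' end pointing downstream.
The reverse primer's reverse complement is CCCGAGAAGTCGTGGAGC, which matches the template at positions 28–45.
Product length = (reverse-primer end) − (forward-primer start) + 1 = 45 − 6 + 1 = 40 bp.

40 bp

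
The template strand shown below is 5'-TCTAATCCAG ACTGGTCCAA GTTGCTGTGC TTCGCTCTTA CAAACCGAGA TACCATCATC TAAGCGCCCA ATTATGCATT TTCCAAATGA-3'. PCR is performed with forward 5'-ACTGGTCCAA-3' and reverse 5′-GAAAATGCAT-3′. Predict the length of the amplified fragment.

Forward primer ACTGGTCCAA is found on the top strand at positions 11–20.
The reverse primer's reverse complement is ATGCATTTTC, which matches the template at positions 74–83.
The product runs from position 11 to position 83, so its length is 83 − 11 + 1 = 73 bp.

73 bp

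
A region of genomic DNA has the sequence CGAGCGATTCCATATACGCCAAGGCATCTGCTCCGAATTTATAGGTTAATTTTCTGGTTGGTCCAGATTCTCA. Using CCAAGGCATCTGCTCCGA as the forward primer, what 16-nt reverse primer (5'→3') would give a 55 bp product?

The forward primer binds at positions 19–36, so a 55 bp product ends at position 19 + 55 − 1 = 73.
The reverse primer anneals to the top strand over positions 58–73, i.e. to TTGGTCCAGATTCTCA.
Its sequence written 5'→3' is the reverse complement: TGAGAATCTGGACCAA.

5'-TGAGAATCTGGACCAA-3'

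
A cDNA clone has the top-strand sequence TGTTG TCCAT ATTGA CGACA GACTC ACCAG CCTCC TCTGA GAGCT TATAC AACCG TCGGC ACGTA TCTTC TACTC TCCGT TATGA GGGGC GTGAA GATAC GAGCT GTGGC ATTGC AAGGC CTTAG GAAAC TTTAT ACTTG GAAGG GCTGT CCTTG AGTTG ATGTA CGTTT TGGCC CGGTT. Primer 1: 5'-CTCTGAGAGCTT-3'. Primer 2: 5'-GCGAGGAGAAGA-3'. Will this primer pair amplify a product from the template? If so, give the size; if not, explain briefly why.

Primer 2 (GCGAGGAGAAGA) does not match the top strand, and its reverse complement TCTTCTCCTCGC does not match either.
With no annealing site for primer 2, no amplification occurs.

No product — primer 2 has no binding site in the template.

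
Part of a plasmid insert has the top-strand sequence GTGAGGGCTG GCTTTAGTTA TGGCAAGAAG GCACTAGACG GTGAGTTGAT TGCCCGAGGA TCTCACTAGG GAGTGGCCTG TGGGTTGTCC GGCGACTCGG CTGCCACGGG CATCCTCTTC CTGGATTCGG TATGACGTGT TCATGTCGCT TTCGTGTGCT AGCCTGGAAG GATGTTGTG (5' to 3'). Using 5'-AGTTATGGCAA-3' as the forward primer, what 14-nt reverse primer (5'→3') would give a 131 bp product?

The forward primer binds at positions 16–26, so a 131 bp product ends at position 16 + 131 − 1 = 146.
The reverse primer anneals to the top strand over positions 133–146, i.e. to TGACGTGTTCATGT.
Its sequence written 5'→3' is the reverse complement: ACATGAACACGTCA.

5'-ACATGAACACGTCA-3'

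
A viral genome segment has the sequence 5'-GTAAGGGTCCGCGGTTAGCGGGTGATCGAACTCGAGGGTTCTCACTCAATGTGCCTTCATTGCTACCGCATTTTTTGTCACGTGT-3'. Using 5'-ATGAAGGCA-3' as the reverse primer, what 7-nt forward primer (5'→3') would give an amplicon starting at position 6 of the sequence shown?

5'-GGTCCGC-3'

The reverse primer's reverse complement TGCCTTCAT matches the template at positions 52–60; the product starts at position 6.
The forward primer is identical to the top strand over positions 6–12: GGTCCGC.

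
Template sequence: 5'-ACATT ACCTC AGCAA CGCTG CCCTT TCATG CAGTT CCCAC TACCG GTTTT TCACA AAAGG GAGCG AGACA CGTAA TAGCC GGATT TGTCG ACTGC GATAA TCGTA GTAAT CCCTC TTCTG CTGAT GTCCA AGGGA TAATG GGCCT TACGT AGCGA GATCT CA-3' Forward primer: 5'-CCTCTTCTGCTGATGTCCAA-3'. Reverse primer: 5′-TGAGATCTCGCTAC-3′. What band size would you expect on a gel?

51 bp

The forward primer matches the template at positions 112–131.
Reverse complement of the reverse primer: GTAGCGAGATCTCA. This occurs on the top strand at positions 149–162.
Product length = (reverse-primer end) − (forward-primer start) + 1 = 162 − 112 + 1 = 51 bp.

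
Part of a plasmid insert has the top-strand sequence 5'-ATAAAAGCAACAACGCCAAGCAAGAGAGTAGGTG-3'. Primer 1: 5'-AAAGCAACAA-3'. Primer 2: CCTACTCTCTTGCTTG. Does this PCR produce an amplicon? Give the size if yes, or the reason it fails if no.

Yes — a 29 bp product.

Primer 1 (AAAGCAACAA) matches the top strand at positions 4–13; it acts as a forward primer.
Primer 2's reverse complement is CAAGCAAGAGAGTAGG, matching the top strand at positions 17–32; it acts as a reverse primer.
The 3' ends face each other across positions 4–32, giving a 29 bp product.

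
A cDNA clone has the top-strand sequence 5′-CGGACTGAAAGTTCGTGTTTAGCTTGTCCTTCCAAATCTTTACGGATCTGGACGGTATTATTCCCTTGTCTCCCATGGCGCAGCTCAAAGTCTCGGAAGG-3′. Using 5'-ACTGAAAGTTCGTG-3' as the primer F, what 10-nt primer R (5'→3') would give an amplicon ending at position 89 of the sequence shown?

The forward primer binds at positions 4–17; the product's 3' end on the top strand is position 89.
The reverse primer anneals to the top strand over positions 80–89, i.e. to GCAGCTCAAA.
Its sequence written 5'→3' is the reverse complement: TTTGAGCTGC.

5'-TTTGAGCTGC-3'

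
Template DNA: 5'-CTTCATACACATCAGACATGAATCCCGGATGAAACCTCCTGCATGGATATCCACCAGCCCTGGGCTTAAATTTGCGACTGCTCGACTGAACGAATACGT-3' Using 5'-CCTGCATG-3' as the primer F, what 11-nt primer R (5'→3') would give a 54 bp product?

5'-GTTCAGTCGAG-3'

The forward primer binds at positions 38–45, so a 54 bp product ends at position 38 + 54 − 1 = 91.
The reverse primer anneals to the top strand over positions 81–91, i.e. to CTCGACTGAAC.
Its sequence written 5'→3' is the reverse complement: GTTCAGTCGAG.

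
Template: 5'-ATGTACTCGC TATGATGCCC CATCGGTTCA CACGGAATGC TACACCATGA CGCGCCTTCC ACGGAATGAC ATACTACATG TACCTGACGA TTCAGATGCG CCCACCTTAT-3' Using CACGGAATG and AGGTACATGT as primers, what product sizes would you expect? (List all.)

55 bp, 26 bp

The forward primer CACGGAATG matches the top strand at positions 31–39, 60–68.
The reverse primer's reverse complement is ACATGTACCT, matching at positions 76–85.
Each forward site pairs with the reverse site to give a product ending at position 85: sizes 55, 26 bp.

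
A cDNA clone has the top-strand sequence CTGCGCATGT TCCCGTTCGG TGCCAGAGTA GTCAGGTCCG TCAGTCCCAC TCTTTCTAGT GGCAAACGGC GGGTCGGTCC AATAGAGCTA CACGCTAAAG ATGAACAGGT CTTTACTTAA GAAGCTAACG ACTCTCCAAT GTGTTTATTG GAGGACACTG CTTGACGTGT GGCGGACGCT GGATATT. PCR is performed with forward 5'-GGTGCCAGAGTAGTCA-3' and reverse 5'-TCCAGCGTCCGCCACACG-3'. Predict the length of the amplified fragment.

Scanning the template, GGTGCCAGAGTAGTCA occurs at positions 19–34; this primer anneals to the bottom strand there with its 3' end pointing downstream.
Taking the reverse complement of TCCAGCGTCCGCCACACG gives CGTGTGGCGGACGCTGGA, found at positions 166–183 on the template; the primer anneals here to the top strand with its 3' end pointing upstream.
Amplicon spans positions 19–183: 165 bp.

165 bp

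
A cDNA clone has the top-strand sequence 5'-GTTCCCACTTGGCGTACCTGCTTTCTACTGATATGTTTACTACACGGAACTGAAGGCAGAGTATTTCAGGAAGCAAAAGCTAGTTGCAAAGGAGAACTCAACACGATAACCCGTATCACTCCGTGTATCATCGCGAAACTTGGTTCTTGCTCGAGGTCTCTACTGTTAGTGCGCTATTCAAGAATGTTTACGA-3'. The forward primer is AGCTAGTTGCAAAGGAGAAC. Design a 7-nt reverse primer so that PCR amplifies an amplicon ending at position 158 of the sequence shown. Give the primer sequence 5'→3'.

5'-GACCTCG-3'

The forward primer binds at positions 78–97; the product's 3' end on the top strand is position 158.
The reverse primer anneals to the top strand over positions 152–158, i.e. to CGAGGTC.
Its sequence written 5'→3' is the reverse complement: GACCTCG.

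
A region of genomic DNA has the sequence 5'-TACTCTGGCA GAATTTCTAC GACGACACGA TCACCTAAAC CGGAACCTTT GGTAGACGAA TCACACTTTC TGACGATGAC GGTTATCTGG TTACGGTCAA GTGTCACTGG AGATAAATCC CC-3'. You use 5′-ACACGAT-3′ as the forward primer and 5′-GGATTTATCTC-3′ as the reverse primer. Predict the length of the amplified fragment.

Scanning the template, ACACGAT occurs at positions 25–31; this primer anneals to the bottom strand there with its 3' end pointing downstream.
Taking the reverse complement of GGATTTATCTC gives GAGATAAATCC, found at positions 110–120 on the template; the primer anneals here to the top strand with its 3' end pointing upstream.
The product runs from position 25 to position 120, so its length is 120 − 25 + 1 = 96 bp.

96 bp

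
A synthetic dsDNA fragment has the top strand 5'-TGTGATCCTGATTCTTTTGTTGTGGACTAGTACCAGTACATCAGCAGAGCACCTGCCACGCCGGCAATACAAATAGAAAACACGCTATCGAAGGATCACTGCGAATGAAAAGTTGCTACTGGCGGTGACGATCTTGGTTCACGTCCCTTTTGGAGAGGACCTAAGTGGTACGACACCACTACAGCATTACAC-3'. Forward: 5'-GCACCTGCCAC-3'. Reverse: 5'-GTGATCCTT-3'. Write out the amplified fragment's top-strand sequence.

Forward primer GCACCTGCCAC is found on the top strand at positions 49–59.
Reverse complement of the reverse primer: AAGGATCAC. This occurs on the top strand at positions 91–99.
The product is the template from position 49 through 99 (51 bp).

5'-GCACCTGCCACGCCGGCAATACAAATAGAAAACACGCTATCGAAGGATCAC-3'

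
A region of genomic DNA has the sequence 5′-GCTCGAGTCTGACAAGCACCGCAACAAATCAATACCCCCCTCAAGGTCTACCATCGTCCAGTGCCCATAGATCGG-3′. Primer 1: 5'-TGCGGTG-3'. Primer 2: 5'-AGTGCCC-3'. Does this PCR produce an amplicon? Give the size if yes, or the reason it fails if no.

No product — the primers' 3' ends point away from each other.

Primer 1 (TGCGGTG) has reverse complement CACCGCA, which matches the top strand at positions 17–23; primer 1 anneals to the top strand there with its 3' end pointing upstream toward position 17.
Primer 2 (AGTGCCC) matches the top strand directly at positions 60–66; it anneals to the bottom strand with its 3' end pointing downstream toward position 66.
The 3' ends diverge (primer 1 extends toward position 1, primer 2 toward position 75), so the primers never converge on a shared product.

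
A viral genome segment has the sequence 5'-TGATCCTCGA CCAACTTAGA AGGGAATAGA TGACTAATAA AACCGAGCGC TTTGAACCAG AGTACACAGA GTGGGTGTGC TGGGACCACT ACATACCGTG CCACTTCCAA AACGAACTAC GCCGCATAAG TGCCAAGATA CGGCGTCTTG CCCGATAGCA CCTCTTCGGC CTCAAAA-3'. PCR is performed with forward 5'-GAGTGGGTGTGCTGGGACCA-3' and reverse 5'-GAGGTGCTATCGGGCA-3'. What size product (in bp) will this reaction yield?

96 bp

The forward primer matches the template at positions 69–88.
Taking the reverse complement of GAGGTGCTATCGGGCA gives TGCCCGATAGCACCTC, found at positions 149–164 on the template; the primer anneals here to the top strand with its 3' end pointing upstream.
The product runs from position 69 to position 164, so its length is 164 − 69 + 1 = 96 bp.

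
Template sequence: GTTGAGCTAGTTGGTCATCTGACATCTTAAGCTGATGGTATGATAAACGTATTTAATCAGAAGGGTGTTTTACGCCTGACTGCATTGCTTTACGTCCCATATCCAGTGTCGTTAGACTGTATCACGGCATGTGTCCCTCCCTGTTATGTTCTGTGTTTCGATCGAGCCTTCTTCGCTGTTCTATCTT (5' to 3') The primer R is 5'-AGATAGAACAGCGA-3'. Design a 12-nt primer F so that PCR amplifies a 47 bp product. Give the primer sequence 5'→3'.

5'-CCTGTTATGTTC-3'

The reverse primer's reverse complement TCGCTGTTCTATCT matches the template at positions 173–186, so the product ends at position 186.
A 47 bp product then starts at position 186 − 47 + 1 = 140.
The forward primer is identical to the top strand there: CCTGTTATGTTC.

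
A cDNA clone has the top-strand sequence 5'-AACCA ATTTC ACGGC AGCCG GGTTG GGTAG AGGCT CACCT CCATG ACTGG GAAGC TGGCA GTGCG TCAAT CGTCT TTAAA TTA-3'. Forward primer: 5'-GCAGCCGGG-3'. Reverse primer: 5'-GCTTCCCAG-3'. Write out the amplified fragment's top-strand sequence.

Forward primer GCAGCCGGG is found on the top strand at positions 14–22.
Taking the reverse complement of GCTTCCCAG gives CTGGGAAGC, found at positions 47–55 on the template; the primer anneals here to the top strand with its 3' end pointing upstream.
The product is the template from position 14 through 55 (42 bp).

5'-GCAGCCGGGTTGGGTAGAGGCTCACCTCCATGACTGGGAAGC-3'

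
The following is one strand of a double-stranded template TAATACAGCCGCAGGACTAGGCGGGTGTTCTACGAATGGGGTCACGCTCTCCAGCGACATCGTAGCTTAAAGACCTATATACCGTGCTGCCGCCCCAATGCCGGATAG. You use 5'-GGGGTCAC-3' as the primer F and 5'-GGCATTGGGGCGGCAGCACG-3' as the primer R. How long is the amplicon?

65 bp

Scanning the template, GGGGTCAC occurs at positions 38–45; this primer anneals to the bottom strand there with its 3' end pointing downstream.
Taking the reverse complement of GGCATTGGGGCGGCAGCACG gives CGTGCTGCCGCCCCAATGCC, found at positions 83–102 on the template; the primer anneals here to the top strand with its 3' end pointing upstream.
Product length = (reverse-primer end) − (forward-primer start) + 1 = 102 − 38 + 1 = 65 bp.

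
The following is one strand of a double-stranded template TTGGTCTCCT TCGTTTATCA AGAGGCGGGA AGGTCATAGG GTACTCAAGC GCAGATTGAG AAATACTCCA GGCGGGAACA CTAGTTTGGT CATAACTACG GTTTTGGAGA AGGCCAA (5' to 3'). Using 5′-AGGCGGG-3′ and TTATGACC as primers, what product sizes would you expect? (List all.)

The forward primer AGGCGGG matches the top strand at positions 23–29, 70–76.
The reverse primer's reverse complement is GGTCATAA, matching at positions 88–95.
Each forward site pairs with the reverse site to give a product ending at position 95: sizes 73, 26 bp.

73 bp, 26 bp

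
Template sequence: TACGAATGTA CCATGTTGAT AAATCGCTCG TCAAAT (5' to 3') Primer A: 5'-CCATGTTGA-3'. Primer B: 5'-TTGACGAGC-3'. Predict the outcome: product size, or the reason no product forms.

Primer A (CCATGTTGA) matches the top strand at positions 11–19; it acts as a forward primer.
Primer B's reverse complement is GCTCGTCAA, matching the top strand at positions 26–34; it acts as a reverse primer.
The 3' ends face each other across positions 11–34, giving a 24 bp product.

Yes — a 24 bp product.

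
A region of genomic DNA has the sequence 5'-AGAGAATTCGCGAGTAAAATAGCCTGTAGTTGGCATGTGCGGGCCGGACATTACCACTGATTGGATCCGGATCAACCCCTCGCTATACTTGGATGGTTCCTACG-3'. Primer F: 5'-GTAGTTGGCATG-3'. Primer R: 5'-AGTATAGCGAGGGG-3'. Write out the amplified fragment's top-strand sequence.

5'-GTAGTTGGCATGTGCGGGCCGGACATTACCACTGATTGGATCCGGATCAACCCCTCGCTATACT-3'

Scanning the template, GTAGTTGGCATG occurs at positions 26–37; this primer anneals to the bottom strand there with its 3' end pointing downstream.
Taking the reverse complement of AGTATAGCGAGGGG gives CCCCTCGCTATACT, found at positions 76–89 on the template; the primer anneals here to the top strand with its 3' end pointing upstream.
The product is the template from position 26 through 89 (64 bp).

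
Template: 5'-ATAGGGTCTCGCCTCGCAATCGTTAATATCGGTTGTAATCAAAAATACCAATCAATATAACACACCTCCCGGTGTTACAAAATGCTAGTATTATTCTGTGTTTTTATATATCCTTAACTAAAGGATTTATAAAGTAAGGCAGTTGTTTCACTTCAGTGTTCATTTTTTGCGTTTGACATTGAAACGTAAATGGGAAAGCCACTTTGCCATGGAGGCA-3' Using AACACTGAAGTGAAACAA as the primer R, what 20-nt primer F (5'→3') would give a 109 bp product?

5'-TCAATATAACACACCTCCCG-3'

The reverse primer's reverse complement TTGTTTCACTTCAGTGTT matches the template at positions 143–160, so the product ends at position 160.
A 109 bp product then starts at position 160 − 109 + 1 = 52.
The forward primer is identical to the top strand there: TCAATATAACACACCTCCCG.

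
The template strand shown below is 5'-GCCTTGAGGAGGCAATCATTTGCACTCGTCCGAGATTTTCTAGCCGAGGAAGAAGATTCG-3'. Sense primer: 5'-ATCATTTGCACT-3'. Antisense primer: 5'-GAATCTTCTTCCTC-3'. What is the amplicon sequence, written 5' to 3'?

Forward primer ATCATTTGCACT is found on the top strand at positions 15–26.
The reverse primer's reverse complement is GAGGAAGAAGATTC, which matches the template at positions 46–59.
The product is the template from position 15 through 59 (45 bp).

5'-ATCATTTGCACTCGTCCGAGATTTTCTAGCCGAGGAAGAAGATTC-3'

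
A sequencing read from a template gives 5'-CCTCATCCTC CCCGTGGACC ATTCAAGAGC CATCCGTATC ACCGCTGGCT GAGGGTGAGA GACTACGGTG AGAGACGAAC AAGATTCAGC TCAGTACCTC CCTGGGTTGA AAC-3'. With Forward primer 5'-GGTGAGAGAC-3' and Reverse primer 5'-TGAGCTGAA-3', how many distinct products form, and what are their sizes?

Two products: 40 bp, 27 bp

The forward primer GGTGAGAGAC matches the top strand at positions 54–63, 67–76.
The reverse primer's reverse complement is TTCAGCTCA, matching at positions 85–93.
Each forward site pairs with the reverse site to give a product ending at position 93: sizes 40, 27 bp.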